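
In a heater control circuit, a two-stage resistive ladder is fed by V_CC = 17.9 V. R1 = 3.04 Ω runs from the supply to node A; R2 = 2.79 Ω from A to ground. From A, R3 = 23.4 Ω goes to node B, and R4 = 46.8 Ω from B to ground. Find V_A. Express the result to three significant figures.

V_A ≈ 8.39 V

Looking into the second stage from A: R3 + R4 = 70.20 Ω appears in parallel with R2.
Effective lower resistance at A: R2 ‖ 70.20 = 2.683 Ω.
V_A = 17.9 × 2.683/(3.04 + 2.683) = 8.392 V.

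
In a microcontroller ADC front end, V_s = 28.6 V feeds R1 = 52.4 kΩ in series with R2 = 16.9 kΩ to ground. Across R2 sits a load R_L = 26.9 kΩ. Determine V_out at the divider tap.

V_out ≈ 4.73 V

The load sits in parallel with R2, giving an effective lower resistance R2' = R2·R_L/(R2+R_L) = 10.38 kΩ.
Now apply the divider: V_out = 28.6 × 0.1653 = 4.728 V.
(Unloaded it would be 6.97 V; the load pulls it down.)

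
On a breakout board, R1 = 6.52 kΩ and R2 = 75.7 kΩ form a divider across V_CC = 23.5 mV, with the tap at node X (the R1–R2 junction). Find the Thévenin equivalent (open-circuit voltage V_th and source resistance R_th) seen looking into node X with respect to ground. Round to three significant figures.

Open-circuit (no load on X): V_th = V_CC · R2/(R1 + R2) = 23.5 × 75.7/(6.520 + 75.7) = 21.64 mV.
Zeroing V_CC shorts the top of R1 to ground, so R_th = R1 ‖ R2 = 6.003 kΩ.

V_th ≈ 21.6 mV, R_th ≈ 6.00 kΩ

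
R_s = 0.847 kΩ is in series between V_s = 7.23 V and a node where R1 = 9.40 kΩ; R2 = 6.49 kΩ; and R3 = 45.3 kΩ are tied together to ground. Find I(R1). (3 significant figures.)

Parallel bank: R_p = 1/(1/9.40 + 1/6.49 + 1/45.3) = 3.539 kΩ.
V_A = 7.23 × 3.539/4.386 = 5.834 V.
I(R1) = V_A / R1 = 5.834/9.40 = 0.6206 mA.

I ≈ 0.621 mA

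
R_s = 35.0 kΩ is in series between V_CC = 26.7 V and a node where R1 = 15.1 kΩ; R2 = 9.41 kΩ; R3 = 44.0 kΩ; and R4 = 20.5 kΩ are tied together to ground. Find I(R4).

Parallel bank: R_p = 1/(1/15.1 + 1/9.41 + 1/44.0 + 1/20.5) = 4.098 kΩ.
V_A = 26.7 × 4.098/39.10 = 2.799 V.
Branch current I = V_A/R4 = 2.799/20.5 = 0.1365 mA.

I ≈ 0.137 mA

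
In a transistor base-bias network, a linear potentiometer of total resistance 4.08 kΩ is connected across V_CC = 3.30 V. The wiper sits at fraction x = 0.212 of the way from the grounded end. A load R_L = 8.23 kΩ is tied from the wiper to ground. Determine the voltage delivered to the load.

Lower segment x·R_p = 0.8650 kΩ; upper segment (1−x)·R_p = 3.215 kΩ.
(x·R_p) ‖ R_L = 0.7827 kΩ.
Then V_out = V_CC · 0.7827/(3.215 + 0.7827) = 0.6461 V.
(Unloaded: V_out = x·V_CC = 0.700 V.)

V_out ≈ 0.646 V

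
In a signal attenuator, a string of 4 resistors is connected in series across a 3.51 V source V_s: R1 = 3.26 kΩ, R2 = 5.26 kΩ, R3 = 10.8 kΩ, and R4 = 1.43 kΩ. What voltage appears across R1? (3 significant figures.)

ΣR = 3.26 + 5.26 + 10.8 + 1.43 = 20.75 kΩ.
By the voltage-divider rule, V = 3.51 × 3.260/20.75 = 0.5515 V.

V ≈ 0.551 V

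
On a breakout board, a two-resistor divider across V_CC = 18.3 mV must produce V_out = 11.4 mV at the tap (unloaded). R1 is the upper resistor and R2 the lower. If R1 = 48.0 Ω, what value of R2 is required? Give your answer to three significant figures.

The divider ratio is R2/(R1+R2) = 11.4/18.3 = 0.6230.
So R2 = R1 · V_out/(V_CC − V_out) = 48.0 × 11.4/(18.3 − 11.4) = 48.0 × 1.652 = 79.30 Ω.

R2 ≈ 79.3 Ω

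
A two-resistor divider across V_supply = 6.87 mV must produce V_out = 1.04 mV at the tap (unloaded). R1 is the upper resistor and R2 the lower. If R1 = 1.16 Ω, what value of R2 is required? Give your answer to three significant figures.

The divider ratio is R2/(R1+R2) = 1.04/6.87 = 0.1514.
R2 = R1 · 0.1514/(1 − 0.1514) = 0.2069 Ω.

R2 ≈ 0.207 Ω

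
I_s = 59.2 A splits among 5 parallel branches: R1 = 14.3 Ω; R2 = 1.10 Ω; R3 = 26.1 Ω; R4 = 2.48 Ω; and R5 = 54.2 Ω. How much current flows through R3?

Conductances: ΣG = 1/14.3 + 1/1.10 + 1/26.1 + 1/2.48 + 1/54.2 = 1.439 (1/Ω).
R3 takes the fraction G_k/ΣG = 0.03831/1.439 = 0.02663, so I = 59.2 × 0.02663 = 1.576 A.

I ≈ 1.58 A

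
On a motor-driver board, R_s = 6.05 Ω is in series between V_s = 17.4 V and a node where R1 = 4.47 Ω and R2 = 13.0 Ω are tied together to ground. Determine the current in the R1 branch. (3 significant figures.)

I ≈ 1.38 A

Parallel bank: R_p = 1/(1/4.47 + 1/13.0) = 3.326 Ω.
V_A by voltage divider: V_A = 17.4 × 3.326/(6.05 + 3.326) = 6.173 V.
Branch current I = V_A/R1 = 6.173/4.47 = 1.381 A.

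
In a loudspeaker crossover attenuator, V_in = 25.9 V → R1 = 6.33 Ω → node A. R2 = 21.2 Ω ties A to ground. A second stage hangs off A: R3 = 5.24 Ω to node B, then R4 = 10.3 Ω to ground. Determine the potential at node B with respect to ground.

V_B ≈ 10.1 V

The second stage (R3 + R4 = 15.54 Ω) loads node A in parallel with R2.
R2 ‖ (R3+R4) = 8.967 Ω.
So V_A = 25.9 × 0.5862 = 15.18 V.
V_B = V_A × 0.6628 = 10.06 V.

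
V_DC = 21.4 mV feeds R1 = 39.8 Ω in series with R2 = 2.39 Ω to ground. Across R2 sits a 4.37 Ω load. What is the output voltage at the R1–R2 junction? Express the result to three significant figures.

V_out ≈ 0.800 mV

R2 ‖ R_L = (2.39 × 4.37)/(2.39 + 4.37) = 1.545 Ω.
Voltage divider with the loaded lower leg: V_out = 21.4 × 1.545/(39.8 + 1.545) = 21.4 × 0.03737 = 0.7997 mV.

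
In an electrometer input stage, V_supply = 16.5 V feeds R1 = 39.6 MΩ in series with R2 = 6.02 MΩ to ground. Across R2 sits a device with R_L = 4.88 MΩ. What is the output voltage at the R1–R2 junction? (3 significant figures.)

V_out ≈ 1.05 V

First combine the lower leg with the load: R2 ‖ R_L = 2.695 MΩ.
Then V_out = V_supply · R2'/(R1 + R2') = 16.5 × 2.695/42.30 = 1.051 V.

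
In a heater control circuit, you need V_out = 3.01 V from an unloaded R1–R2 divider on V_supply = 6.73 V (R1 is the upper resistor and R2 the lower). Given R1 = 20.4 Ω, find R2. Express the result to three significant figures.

R2 ≈ 16.5 Ω

V_out/V_supply = R2/(R1+R2) = 0.4473.
Rearranging, R2 = R1·k/(1−k) = 20.4 × 0.8091 = 16.51 Ω.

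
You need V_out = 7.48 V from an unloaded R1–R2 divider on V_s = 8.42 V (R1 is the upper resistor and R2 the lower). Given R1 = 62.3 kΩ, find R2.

R2 ≈ 496 kΩ

Required fraction k = V_out/V_s = 0.8884.
Rearranging, R2 = R1·k/(1−k) = 62.3 × 7.957 = 495.7 kΩ.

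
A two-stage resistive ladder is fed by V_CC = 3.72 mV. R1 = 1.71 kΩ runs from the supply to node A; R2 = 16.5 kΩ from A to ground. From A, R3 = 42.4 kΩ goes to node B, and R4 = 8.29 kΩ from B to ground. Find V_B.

The second stage (R3 + R4 = 50.69 kΩ) loads node A in parallel with R2.
R2 ‖ (R3+R4) = 12.45 kΩ.
So V_A = 3.72 × 0.8792 = 3.271 mV.
V_B = V_A × 0.1635 = 0.5349 mV.

V_B ≈ 0.535 mV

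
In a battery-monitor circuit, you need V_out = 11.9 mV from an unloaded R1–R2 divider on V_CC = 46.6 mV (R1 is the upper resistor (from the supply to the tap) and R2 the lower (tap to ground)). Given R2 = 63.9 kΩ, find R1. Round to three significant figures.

The divider ratio is R2/(R1+R2) = 11.9/46.6 = 0.2554.
So R1 = R2 · (V_CC/V_out − 1) = 63.9 × (46.6/11.9 − 1) = 63.9 × 2.916 = 186.3 kΩ.

R1 ≈ 186 kΩ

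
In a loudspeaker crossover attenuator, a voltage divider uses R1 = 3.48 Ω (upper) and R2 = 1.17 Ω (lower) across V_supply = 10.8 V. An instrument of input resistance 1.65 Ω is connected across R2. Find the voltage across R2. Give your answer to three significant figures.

R2 ‖ R_L = (1.17 × 1.65)/(1.17 + 1.65) = 0.6846 Ω.
Now apply the divider: V_out = 10.8 × 0.1644 = 1.775 V.

V_out ≈ 1.78 V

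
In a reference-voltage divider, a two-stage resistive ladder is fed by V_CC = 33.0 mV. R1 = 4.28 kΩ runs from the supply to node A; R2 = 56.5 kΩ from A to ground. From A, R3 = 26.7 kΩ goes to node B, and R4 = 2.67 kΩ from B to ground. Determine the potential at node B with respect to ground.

V_B ≈ 2.46 mV

Node A sees R2 in parallel with the series input of stage 2, R3 + R4 = 29.37 kΩ.
Effective lower resistance at A: R2 ‖ 29.37 = 19.32 kΩ.
First divider: V_A = V_CC · 19.32/(4.28 + 19.32) = 27.02 mV.
V_B = V_A × 0.09091 = 2.456 mV.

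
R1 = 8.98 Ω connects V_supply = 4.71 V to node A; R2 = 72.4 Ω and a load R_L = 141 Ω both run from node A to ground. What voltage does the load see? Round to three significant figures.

First combine the lower leg with the load: R2 ‖ R_L = 47.84 Ω.
Now apply the divider: V_out = 4.71 × 0.8419 = 3.966 V.
(Unloaded it would be 4.19 V; the load pulls it down.)

V_out ≈ 3.97 V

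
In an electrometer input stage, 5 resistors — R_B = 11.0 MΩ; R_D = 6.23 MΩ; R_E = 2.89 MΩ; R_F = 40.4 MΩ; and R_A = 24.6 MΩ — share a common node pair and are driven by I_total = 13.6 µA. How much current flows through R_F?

ΣG = 1/11.0 + 1/6.23 + 1/2.89 + 1/40.4 + 1/24.6 = 0.6628.
Current divider: I(R_F) = I_total · G_k/ΣG = 13.6 × (0.02475/0.6628) = 13.6 × 0.03734 = 0.5079 µA.

I ≈ 0.508 µA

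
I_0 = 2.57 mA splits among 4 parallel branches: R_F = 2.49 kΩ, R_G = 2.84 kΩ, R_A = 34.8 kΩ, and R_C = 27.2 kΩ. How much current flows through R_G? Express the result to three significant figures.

I ≈ 1.10 mA

Conductances: ΣG = 1/2.49 + 1/2.84 + 1/34.8 + 1/27.2 = 0.8192 (1/kΩ).
By the current-divider rule, I = I_0 · G_k/ΣG = 2.57 × 0.4298 = 1.105 mA.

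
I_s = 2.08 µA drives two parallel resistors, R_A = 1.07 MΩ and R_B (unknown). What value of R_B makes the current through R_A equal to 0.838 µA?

R_B ≈ 0.722 MΩ

Two-branch current divider: I_A = I_s · R_B/(R_A + R_B).
With f = 0.4029, R_B = R_A · f/(1−f) = 1.07 × 0.6747 = 0.7219 MΩ.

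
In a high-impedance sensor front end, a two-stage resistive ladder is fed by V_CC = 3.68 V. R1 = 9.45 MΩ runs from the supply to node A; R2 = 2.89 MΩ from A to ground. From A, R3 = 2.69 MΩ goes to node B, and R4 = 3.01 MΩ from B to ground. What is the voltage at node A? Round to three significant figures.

The second stage (R3 + R4 = 5.700 MΩ) loads node A in parallel with R2.
Effective lower resistance at A: R2 ‖ 5.700 = 1.918 MΩ.
V_A = 3.68 × 1.918/(9.45 + 1.918) = 0.6208 V.

V_A ≈ 0.621 V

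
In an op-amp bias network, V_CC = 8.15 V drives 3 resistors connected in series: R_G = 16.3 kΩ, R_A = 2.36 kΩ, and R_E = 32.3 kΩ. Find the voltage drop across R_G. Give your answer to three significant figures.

V ≈ 2.61 V

Series total: ΣR = 16.3 + 2.36 + 32.3 = 50.96 kΩ.
Voltage divider: V = V_CC · (16.30 / 50.96) = 8.15 × 0.3199 = 2.607 V.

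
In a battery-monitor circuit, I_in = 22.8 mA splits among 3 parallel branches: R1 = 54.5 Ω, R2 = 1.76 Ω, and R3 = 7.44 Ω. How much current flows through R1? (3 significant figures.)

Conductances: ΣG = 1/54.5 + 1/1.76 + 1/7.44 = 0.7209 (1/Ω).
Current divider: I(R1) = I_in · G_k/ΣG = 22.8 × (0.01835/0.7209) = 22.8 × 0.02545 = 0.5803 mA.

I ≈ 0.580 mA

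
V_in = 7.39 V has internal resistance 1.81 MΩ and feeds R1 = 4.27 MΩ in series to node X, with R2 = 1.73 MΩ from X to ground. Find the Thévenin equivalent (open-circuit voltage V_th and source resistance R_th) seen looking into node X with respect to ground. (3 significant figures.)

V_th ≈ 1.64 V, R_th ≈ 1.35 MΩ

R1' = 1.81 + 4.27 = 6.080 MΩ (source resistance + R1).
With X open, the divider is unloaded: V_th = 7.39 × 1.73/7.810 = 1.637 V.
Looking into X with the source shorted: R_th = R1'·R2/(R1'+R2) = 6.080 × 1.73/7.810 = 1.347 MΩ.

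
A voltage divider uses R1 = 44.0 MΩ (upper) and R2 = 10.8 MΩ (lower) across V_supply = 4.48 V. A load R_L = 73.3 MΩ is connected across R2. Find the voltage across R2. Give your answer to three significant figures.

V_out ≈ 0.790 V

R2 ‖ R_L = (10.8 × 73.3)/(10.8 + 73.3) = 9.413 MΩ.
Now apply the divider: V_out = 4.48 × 0.1762 = 0.7895 V.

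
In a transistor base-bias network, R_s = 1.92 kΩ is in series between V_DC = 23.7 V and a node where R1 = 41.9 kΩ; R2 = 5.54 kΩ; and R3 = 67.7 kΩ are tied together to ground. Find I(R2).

I ≈ 3.01 mA

Equivalent of the parallel group: R_p = 4.563 kΩ.
V_A by voltage divider: V_A = 23.7 × 4.563/(1.92 + 4.563) = 16.68 V.
Branch current I = V_A/R2 = 16.68/5.54 = 3.011 mA.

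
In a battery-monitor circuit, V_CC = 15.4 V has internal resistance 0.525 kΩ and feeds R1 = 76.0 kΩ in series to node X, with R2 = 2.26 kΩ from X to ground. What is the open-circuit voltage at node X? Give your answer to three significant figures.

V_th ≈ 0.442 V

R1' = 0.525 + 76.0 = 76.53 kΩ (source resistance + R1).
Open-circuit (no load on X): V_th = V_CC · R2/(R1' + R2) = 15.4 × 2.26/(76.53 + 2.26) = 0.4418 V.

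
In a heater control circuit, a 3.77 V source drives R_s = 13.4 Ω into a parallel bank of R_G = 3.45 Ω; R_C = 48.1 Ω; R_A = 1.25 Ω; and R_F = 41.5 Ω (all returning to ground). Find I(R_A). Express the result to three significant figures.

I ≈ 0.186 A

Combine the parallel branches: R_p = (1/3.45 + 1/48.1 + 1/1.25 + 1/41.5)⁻¹ = 0.8813 Ω.
V_A by voltage divider: V_A = 3.77 × 0.8813/(13.4 + 0.8813) = 0.2326 V.
Branch current I = V_A/R_A = 0.2326/1.25 = 0.1861 A.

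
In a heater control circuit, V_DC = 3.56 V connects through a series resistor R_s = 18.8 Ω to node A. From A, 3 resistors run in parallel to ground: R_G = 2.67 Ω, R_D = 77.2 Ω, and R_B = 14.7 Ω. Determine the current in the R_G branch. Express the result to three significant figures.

Combine the parallel branches: R_p = (1/2.67 + 1/77.2 + 1/14.7)⁻¹ = 2.195 Ω.
V_A = 3.56 × 2.195/21.00 = 0.3722 V.
I(R_G) = V_A / R_G = 0.3722/2.67 = 0.1394 A.

I ≈ 0.139 A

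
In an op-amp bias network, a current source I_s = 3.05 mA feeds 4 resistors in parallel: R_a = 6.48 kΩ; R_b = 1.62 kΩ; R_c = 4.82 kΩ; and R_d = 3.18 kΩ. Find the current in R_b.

I ≈ 1.46 mA

Total conductance ΣG = 1/6.48 + 1/1.62 + 1/4.82 + 1/3.18 = 1.294 (units of 1/kΩ).
R_b takes the fraction G_k/ΣG = 0.6173/1.294 = 0.4772, so I = 3.05 × 0.4772 = 1.455 mA.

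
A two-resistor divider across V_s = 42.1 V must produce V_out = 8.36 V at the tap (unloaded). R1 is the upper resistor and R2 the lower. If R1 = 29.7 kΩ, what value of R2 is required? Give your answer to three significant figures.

Required fraction k = V_out/V_s = 0.1986.
So R2 = R1 · V_out/(V_s − V_out) = 29.7 × 8.36/(42.1 − 8.36) = 29.7 × 0.2478 = 7.359 kΩ.

R2 ≈ 7.36 kΩ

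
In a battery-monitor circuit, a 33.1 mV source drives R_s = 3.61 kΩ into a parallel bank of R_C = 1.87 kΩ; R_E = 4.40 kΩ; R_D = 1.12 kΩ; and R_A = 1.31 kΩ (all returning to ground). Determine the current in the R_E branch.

Combine the parallel branches: R_p = (1/1.87 + 1/4.40 + 1/1.12 + 1/1.31)⁻¹ = 0.4135 kΩ.
V_A by voltage divider: V_A = 33.1 × 0.4135/(3.61 + 0.4135) = 3.402 mV.
Branch current I = V_A/R_E = 3.402/4.40 = 0.7732 µA.

I ≈ 0.773 µA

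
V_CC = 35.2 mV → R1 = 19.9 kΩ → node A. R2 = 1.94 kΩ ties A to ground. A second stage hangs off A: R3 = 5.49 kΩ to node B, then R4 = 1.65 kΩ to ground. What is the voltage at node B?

V_B ≈ 0.579 mV

Node A sees R2 in parallel with the series input of stage 2, R3 + R4 = 7.140 kΩ.
Effective lower resistance at A: R2 ‖ 7.140 = 1.526 kΩ.
So V_A = 35.2 × 0.07120 = 2.506 mV.
Then the unloaded second divider: V_B = V_A × R4/(R3+R4) = 2.506 × 0.2311 = 0.5792 mV.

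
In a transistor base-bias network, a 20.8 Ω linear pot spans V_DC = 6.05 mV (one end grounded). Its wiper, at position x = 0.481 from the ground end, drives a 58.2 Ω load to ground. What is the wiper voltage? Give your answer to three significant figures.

The pot divides into 10.80 Ω above the wiper and 10.00 Ω below.
Lower segment in parallel with the load: 10.00 ‖ 58.2 = 8.537 Ω.
V_out = 6.05 × 8.537/(10.80 + 8.537) = 2.672 mV.

V_out ≈ 2.67 mV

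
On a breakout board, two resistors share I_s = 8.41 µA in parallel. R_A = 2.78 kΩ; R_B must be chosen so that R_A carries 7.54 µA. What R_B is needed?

R_B ≈ 24.1 kΩ

Two-branch current divider: I_A = I_s · R_B/(R_A + R_B).
7.54/8.41 = R_B/(R_A + R_B) → R_B = R_A · (0.8966)/(1 − 0.8966) = 2.78 × 8.667 = 24.09 kΩ.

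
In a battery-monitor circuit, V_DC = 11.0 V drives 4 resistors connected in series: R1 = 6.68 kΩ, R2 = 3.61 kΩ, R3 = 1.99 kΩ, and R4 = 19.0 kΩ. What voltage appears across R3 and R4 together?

V ≈ 7.38 V

Total series resistance ΣR = 6.68 + 3.61 + 1.99 + 19.0 = 31.28 kΩ.
R_{R3..R4} = 1.99 + 19.0 = 20.99 kΩ.
Voltage divider: V = V_DC · (20.99 / 31.28) = 11.0 × 0.6710 = 7.381 V.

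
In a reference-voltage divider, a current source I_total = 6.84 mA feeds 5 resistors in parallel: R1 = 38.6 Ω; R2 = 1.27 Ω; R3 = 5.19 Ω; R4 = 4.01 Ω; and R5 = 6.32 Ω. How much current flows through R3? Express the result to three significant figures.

Conductances: ΣG = 1/38.6 + 1/1.27 + 1/5.19 + 1/4.01 + 1/6.32 = 1.414 (1/Ω).
By the current-divider rule, I = I_total · G_k/ΣG = 6.84 × 0.1363 = 0.9323 mA.

I ≈ 0.932 mA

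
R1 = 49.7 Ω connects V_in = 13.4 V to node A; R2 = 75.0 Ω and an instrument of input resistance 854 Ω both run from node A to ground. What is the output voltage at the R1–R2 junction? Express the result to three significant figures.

First combine the lower leg with the load: R2 ‖ R_L = 68.95 Ω.
Voltage divider with the loaded lower leg: V_out = 13.4 × 68.95/(49.7 + 68.95) = 13.4 × 0.5811 = 7.787 V.

V_out ≈ 7.79 V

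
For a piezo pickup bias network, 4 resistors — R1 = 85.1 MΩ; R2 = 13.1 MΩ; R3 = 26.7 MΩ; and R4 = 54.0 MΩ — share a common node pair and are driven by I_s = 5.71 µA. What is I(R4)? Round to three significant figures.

Conductances: ΣG = 1/85.1 + 1/13.1 + 1/26.7 + 1/54.0 = 0.1441 (1/MΩ).
Current divider: I(R4) = I_s · G_k/ΣG = 5.71 × (0.01852/0.1441) = 5.71 × 0.1285 = 0.7340 µA.

I ≈ 0.734 µA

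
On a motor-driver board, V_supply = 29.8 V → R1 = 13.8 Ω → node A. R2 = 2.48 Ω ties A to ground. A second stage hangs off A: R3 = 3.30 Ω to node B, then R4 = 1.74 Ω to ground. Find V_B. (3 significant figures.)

V_B ≈ 1.11 V

Looking into the second stage from A: R3 + R4 = 5.040 Ω appears in parallel with R2.
R2 ‖ (R3+R4) = 1.662 Ω.
V_A = 29.8 × 1.662/(13.8 + 1.662) = 3.203 V.
V_B = V_A × 0.3452 = 1.106 V.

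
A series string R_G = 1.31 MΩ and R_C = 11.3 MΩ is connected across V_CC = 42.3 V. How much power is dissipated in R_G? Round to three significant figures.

P ≈ 14.7 µW

ΣR = 12.61 MΩ → I = 42.3/12.61 = 3.354 µA.
P = I²R = 11.25 × 1.31 = 14.74 µW.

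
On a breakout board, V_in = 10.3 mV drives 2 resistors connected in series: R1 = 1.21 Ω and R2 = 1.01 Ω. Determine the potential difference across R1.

Total series resistance ΣR = 1.21 + 1.01 = 2.220 Ω.
Voltage divider: V = V_in · (1.210 / 2.220) = 10.3 × 0.5450 = 5.614 mV.

V ≈ 5.61 mV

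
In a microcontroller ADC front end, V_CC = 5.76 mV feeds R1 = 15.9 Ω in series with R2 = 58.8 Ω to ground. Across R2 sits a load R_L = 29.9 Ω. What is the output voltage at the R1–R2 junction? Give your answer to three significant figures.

First combine the lower leg with the load: R2 ‖ R_L = 19.82 Ω.
Then V_out = V_CC · R2'/(R1 + R2') = 5.76 × 19.82/35.72 = 3.196 mV.

V_out ≈ 3.20 mV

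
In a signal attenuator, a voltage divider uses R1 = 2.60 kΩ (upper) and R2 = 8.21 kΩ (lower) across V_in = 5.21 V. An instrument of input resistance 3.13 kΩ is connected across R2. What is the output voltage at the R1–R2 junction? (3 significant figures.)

R2 ‖ R_L = (8.21 × 3.13)/(8.21 + 3.13) = 2.266 kΩ.
Voltage divider with the loaded lower leg: V_out = 5.21 × 2.266/(2.60 + 2.266) = 5.21 × 0.4657 = 2.426 V.
(Unloaded it would be 3.96 V; the load pulls it down.)

V_out ≈ 2.43 V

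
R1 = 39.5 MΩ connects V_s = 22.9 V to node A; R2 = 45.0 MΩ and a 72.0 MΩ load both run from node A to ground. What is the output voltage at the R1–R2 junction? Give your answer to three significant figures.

V_out ≈ 9.44 V

R2 ‖ R_L = (45.0 × 72.0)/(45.0 + 72.0) = 27.69 MΩ.
Now apply the divider: V_out = 22.9 × 0.4121 = 9.438 V.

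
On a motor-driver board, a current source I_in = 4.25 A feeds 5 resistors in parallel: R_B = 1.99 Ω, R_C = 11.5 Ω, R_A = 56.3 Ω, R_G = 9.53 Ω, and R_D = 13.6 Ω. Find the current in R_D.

I ≈ 0.398 A

ΣG = 1/1.99 + 1/11.5 + 1/56.3 + 1/9.53 + 1/13.6 = 0.7857.
By the current-divider rule, I = I_in · G_k/ΣG = 4.25 × 0.09359 = 0.3977 A.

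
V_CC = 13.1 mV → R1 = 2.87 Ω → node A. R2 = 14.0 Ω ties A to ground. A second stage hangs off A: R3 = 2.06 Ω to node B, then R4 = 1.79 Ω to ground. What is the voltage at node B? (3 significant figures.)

V_B ≈ 3.12 mV

Looking into the second stage from A: R3 + R4 = 3.850 Ω appears in parallel with R2.
Effective lower resistance at A: R2 ‖ 3.850 = 3.020 Ω.
So V_A = 13.1 × 0.5127 = 6.716 mV.
Then the unloaded second divider: V_B = V_A × R4/(R3+R4) = 6.716 × 0.4649 = 3.123 mV.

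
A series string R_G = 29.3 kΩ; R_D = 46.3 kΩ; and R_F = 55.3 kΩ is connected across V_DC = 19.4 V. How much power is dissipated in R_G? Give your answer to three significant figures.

ΣR = 130.9 kΩ → I = 19.4/130.9 = 0.1482 mA.
P = I²R = 0.02196 × 29.3 = 0.6436 mW.

P ≈ 0.644 mW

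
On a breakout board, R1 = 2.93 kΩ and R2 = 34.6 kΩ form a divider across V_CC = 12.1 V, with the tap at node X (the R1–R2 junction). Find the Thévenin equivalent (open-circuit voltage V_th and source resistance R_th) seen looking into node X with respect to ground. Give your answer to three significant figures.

V_th ≈ 11.2 V, R_th ≈ 2.70 kΩ

Open-circuit (no load on X): V_th = V_CC · R2/(R1 + R2) = 12.1 × 34.6/(2.930 + 34.6) = 11.16 V.
With V_CC suppressed (replaced by a short), R_th = R1 ‖ R2 = (2.930 × 34.6)/(2.930 + 34.6) = 2.701 kΩ.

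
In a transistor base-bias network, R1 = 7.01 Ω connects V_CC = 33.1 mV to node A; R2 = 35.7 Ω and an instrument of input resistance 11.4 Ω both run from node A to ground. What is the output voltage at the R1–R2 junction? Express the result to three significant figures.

First combine the lower leg with the load: R2 ‖ R_L = 8.641 Ω.
Voltage divider with the loaded lower leg: V_out = 33.1 × 8.641/(7.01 + 8.641) = 33.1 × 0.5521 = 18.27 mV.
(Unloaded it would be 27.7 mV; the load pulls it down.)

V_out ≈ 18.3 mV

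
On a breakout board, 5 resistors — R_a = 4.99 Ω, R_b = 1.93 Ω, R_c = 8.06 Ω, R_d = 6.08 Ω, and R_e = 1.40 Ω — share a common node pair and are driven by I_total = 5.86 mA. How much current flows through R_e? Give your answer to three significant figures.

I ≈ 2.43 mA

Conductances: ΣG = 1/4.99 + 1/1.93 + 1/8.06 + 1/6.08 + 1/1.40 = 1.721 (1/Ω).
By the current-divider rule, I = I_total · G_k/ΣG = 5.86 × 0.4150 = 2.432 mA.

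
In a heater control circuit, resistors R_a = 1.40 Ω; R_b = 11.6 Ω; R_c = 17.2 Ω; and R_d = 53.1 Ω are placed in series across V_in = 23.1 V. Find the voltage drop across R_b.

V ≈ 3.22 V

Total series resistance ΣR = 1.40 + 11.6 + 17.2 + 53.1 = 83.30 Ω.
By the voltage-divider rule, V = 23.1 × 11.60/83.30 = 3.217 V.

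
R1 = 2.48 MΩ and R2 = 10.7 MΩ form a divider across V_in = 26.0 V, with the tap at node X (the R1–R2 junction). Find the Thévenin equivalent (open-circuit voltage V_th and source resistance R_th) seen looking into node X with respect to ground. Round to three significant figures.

V_th is the unloaded tap voltage: V_in · R2/(R1+R2) = 26.0 × 0.8118 = 21.11 V.
With V_in suppressed (replaced by a short), R_th = R1 ‖ R2 = (2.480 × 10.7)/(2.480 + 10.7) = 2.013 MΩ.

V_th ≈ 21.1 V, R_th ≈ 2.01 MΩ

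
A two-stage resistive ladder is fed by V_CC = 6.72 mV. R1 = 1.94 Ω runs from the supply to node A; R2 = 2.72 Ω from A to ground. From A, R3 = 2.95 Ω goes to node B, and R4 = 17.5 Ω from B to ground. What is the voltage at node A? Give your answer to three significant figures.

V_A ≈ 3.72 mV

Node A sees R2 in parallel with the series input of stage 2, R3 + R4 = 20.45 Ω.
Effective lower resistance at A: R2 ‖ 20.45 = 2.401 Ω.
First divider: V_A = V_CC · 2.401/(1.94 + 2.401) = 3.717 mV.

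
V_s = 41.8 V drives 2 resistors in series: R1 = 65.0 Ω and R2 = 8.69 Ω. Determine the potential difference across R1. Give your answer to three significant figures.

Total series resistance ΣR = 65.0 + 8.69 = 73.69 Ω.
V = V_s · R/ΣR = 41.8 × 0.8821 = 36.87 V.

V ≈ 36.9 V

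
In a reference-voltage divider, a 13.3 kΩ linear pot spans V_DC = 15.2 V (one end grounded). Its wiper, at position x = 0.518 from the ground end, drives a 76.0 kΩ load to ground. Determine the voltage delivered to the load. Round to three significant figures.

Lower segment x·R_p = 6.889 kΩ; upper segment (1−x)·R_p = 6.411 kΩ.
(x·R_p) ‖ R_L = 6.317 kΩ.
Then V_out = V_DC · 6.317/(6.411 + 6.317) = 7.544 V.
(Unloaded: V_out = x·V_DC = 7.87 V.)

V_out ≈ 7.54 V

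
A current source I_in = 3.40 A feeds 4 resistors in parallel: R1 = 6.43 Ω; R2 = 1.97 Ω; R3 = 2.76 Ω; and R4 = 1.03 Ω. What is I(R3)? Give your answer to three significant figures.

Conductances: ΣG = 1/6.43 + 1/1.97 + 1/2.76 + 1/1.03 = 1.996 (1/Ω).
Current divider: I(R3) = I_in · G_k/ΣG = 3.40 × (0.3623/1.996) = 3.40 × 0.1815 = 0.6171 A.

I ≈ 0.617 A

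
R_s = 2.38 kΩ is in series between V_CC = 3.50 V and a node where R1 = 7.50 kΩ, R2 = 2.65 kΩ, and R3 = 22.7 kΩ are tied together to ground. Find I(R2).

Parallel bank: R_p = 1/(1/7.50 + 1/2.65 + 1/22.7) = 1.803 kΩ.
V_A = 3.50 × 1.803/4.183 = 1.508 V.
I(R2) = V_A / R2 = 1.508/2.65 = 0.5692 mA.

I ≈ 0.569 mA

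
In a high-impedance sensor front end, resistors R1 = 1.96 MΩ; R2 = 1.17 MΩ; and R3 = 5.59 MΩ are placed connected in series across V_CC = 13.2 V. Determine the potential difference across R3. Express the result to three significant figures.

Total series resistance ΣR = 1.96 + 1.17 + 5.59 = 8.720 MΩ.
Voltage divider: V = V_CC · (5.590 / 8.720) = 13.2 × 0.6411 = 8.462 V.

V ≈ 8.46 V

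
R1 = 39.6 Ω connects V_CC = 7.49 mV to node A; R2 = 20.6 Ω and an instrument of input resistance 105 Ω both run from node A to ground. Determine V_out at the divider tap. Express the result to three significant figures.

First combine the lower leg with the load: R2 ‖ R_L = 17.22 Ω.
Voltage divider with the loaded lower leg: V_out = 7.49 × 17.22/(39.6 + 17.22) = 7.49 × 0.3031 = 2.270 mV.

V_out ≈ 2.27 mV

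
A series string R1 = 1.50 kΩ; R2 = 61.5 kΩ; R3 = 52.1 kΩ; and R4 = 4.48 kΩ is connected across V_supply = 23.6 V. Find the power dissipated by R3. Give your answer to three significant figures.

P ≈ 2.03 mW

The common current is I = 23.6/119.6 = 0.1974 mA.
P = I²R = 0.03895 × 52.1 = 2.029 mW.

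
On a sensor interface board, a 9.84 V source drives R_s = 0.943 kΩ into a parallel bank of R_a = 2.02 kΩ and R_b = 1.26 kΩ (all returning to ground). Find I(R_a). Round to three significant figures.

I ≈ 2.20 mA

Equivalent of the parallel group: R_p = 0.7760 kΩ.
Node voltage V_A = V_in · R_p/(R_s + R_p) = 9.84 × 0.4514 = 4.442 V.
Branch current I = V_A/R_a = 4.442/2.02 = 2.199 mA.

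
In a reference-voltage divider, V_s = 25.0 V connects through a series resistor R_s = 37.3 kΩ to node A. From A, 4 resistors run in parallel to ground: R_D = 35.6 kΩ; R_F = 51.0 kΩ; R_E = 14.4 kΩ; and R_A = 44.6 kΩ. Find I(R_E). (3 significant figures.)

I ≈ 0.280 mA

Combine the parallel branches: R_p = (1/35.6 + 1/51.0 + 1/14.4 + 1/44.6)⁻¹ = 7.165 kΩ.
Node voltage V_A = V_s · R_p/(R_s + R_p) = 25.0 × 0.1611 = 4.029 V.
I(R_E) = V_A / R_E = 4.029/14.4 = 0.2798 mA.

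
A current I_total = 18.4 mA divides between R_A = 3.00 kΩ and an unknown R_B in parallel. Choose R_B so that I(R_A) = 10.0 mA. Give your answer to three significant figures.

In a two-way split, I_A/I_total = R_B/(R_A + R_B).
10.0/18.4 = R_B/(R_A + R_B) → R_B = R_A · (0.5435)/(1 − 0.5435) = 3.00 × 1.190 = 3.571 kΩ.

R_B ≈ 3.57 kΩ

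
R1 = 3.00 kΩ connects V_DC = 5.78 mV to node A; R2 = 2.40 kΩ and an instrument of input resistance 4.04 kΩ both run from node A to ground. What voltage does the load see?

R2 ‖ R_L = (2.40 × 4.04)/(2.40 + 4.04) = 1.506 kΩ.
Now apply the divider: V_out = 5.78 × 0.3342 = 1.931 mV.

V_out ≈ 1.93 mV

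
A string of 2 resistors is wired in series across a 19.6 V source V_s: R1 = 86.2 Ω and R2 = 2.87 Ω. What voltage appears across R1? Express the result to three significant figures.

V ≈ 19.0 V

Total series resistance ΣR = 86.2 + 2.87 = 89.07 Ω.
By the voltage-divider rule, V = 19.6 × 86.20/89.07 = 18.97 V.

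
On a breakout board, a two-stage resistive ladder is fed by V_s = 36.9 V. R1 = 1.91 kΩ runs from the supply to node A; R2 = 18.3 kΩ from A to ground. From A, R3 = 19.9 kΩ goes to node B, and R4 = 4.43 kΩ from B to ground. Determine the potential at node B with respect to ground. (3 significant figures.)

V_B ≈ 5.68 V

Node A sees R2 in parallel with the series input of stage 2, R3 + R4 = 24.33 kΩ.
Effective lower resistance at A: R2 ‖ 24.33 = 10.44 kΩ.
So V_A = 36.9 × 0.8454 = 31.20 V.
V_B = V_A × 0.1821 = 5.680 V.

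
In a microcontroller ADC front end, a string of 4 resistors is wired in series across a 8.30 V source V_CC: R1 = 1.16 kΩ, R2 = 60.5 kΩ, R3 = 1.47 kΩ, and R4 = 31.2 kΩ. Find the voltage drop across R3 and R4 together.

V ≈ 2.87 V

ΣR = 1.16 + 60.5 + 1.47 + 31.2 = 94.33 kΩ.
R_{R3..R4} = 1.47 + 31.2 = 32.67 kΩ.
By the voltage-divider rule, V = 8.30 × 32.67/94.33 = 2.875 V.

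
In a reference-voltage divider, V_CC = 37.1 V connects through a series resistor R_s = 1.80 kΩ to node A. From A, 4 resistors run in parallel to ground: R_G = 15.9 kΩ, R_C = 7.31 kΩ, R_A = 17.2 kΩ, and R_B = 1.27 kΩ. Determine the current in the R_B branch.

I ≈ 10.1 mA

Equivalent of the parallel group: R_p = 0.9567 kΩ.
V_A by voltage divider: V_A = 37.1 × 0.9567/(1.80 + 0.9567) = 12.88 V.
Branch current I = V_A/R_B = 12.88/1.27 = 10.14 mA.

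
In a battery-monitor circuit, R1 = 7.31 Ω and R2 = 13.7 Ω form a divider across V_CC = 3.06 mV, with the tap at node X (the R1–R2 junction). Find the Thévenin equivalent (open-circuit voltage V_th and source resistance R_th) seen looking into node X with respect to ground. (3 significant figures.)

V_th ≈ 2.00 mV, R_th ≈ 4.77 Ω

Open-circuit (no load on X): V_th = V_CC · R2/(R1 + R2) = 3.06 × 13.7/(7.310 + 13.7) = 1.995 mV.
Looking into X with the source shorted: R_th = R1·R2/(R1+R2) = 7.310 × 13.7/21.01 = 4.767 Ω.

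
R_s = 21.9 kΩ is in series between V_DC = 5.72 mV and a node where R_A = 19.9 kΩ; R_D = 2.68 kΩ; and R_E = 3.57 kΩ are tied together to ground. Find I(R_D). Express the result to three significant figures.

Equivalent of the parallel group: R_p = 1.421 kΩ.
Node voltage V_A = V_DC · R_p/(R_s + R_p) = 5.72 × 0.06095 = 0.3486 mV.
I(R_D) = V_A / R_D = 0.3486/2.68 = 0.1301 µA.

I ≈ 0.130 µA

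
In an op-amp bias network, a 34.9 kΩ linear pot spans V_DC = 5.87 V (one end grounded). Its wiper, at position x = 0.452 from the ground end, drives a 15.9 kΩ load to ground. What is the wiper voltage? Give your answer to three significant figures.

V_out ≈ 1.72 V

Split the track: R_lower = x·R_p = 15.77 kΩ, R_upper = (1−x)·R_p = 19.13 kΩ.
Lower segment in parallel with the load: 15.77 ‖ 15.9 = 7.919 kΩ.
V_out = 5.87 × 7.919/(19.13 + 7.919) = 1.719 V.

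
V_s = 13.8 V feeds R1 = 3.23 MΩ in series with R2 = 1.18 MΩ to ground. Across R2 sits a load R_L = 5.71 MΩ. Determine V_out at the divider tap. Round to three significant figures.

V_out ≈ 3.21 V

The load sits in parallel with R2, giving an effective lower resistance R2' = R2·R_L/(R2+R_L) = 0.9779 MΩ.
Now apply the divider: V_out = 13.8 × 0.2324 = 3.207 V.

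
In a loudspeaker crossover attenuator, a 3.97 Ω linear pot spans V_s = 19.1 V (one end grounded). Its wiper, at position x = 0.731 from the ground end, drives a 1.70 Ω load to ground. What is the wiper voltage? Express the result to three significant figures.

V_out ≈ 9.57 V

Split the track: R_lower = x·R_p = 2.902 Ω, R_upper = (1−x)·R_p = 1.068 Ω.
R_L loads the lower segment: effective lower R = 1.072 Ω.
Loaded-divider output: V_out = 19.1 × 0.5010 = 9.568 V.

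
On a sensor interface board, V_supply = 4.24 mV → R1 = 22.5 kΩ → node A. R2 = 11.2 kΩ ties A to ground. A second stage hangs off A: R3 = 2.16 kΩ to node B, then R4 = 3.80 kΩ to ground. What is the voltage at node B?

Node A sees R2 in parallel with the series input of stage 2, R3 + R4 = 5.960 kΩ.
R2 ‖ (R3+R4) = 3.890 kΩ.
V_A = 4.24 × 3.890/(22.5 + 3.890) = 0.6250 mV.
Stage 2 is unloaded, so V_B = V_A · R4/(R3+R4) = 0.6250 × 3.80/5.960 = 0.3985 mV.

V_B ≈ 0.398 mV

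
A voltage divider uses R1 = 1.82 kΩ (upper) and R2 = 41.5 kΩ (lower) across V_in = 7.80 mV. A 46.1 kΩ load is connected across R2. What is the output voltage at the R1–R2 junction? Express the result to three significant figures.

V_out ≈ 7.20 mV

The load sits in parallel with R2, giving an effective lower resistance R2' = R2·R_L/(R2+R_L) = 21.84 kΩ.
Voltage divider with the loaded lower leg: V_out = 7.80 × 21.84/(1.82 + 21.84) = 7.80 × 0.9231 = 7.200 mV.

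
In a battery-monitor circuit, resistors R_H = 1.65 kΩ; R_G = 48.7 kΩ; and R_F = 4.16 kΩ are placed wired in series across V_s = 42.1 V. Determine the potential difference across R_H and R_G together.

ΣR = 1.65 + 48.7 + 4.16 = 54.51 kΩ.
R_{R_H..R_G} = 1.65 + 48.7 = 50.35 kΩ.
V = V_s · R/ΣR = 42.1 × 0.9237 = 38.89 V.

V ≈ 38.9 V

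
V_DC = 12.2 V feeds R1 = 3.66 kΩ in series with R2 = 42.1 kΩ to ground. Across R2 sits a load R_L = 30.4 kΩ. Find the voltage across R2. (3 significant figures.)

The load sits in parallel with R2, giving an effective lower resistance R2' = R2·R_L/(R2+R_L) = 17.65 kΩ.
Then V_out = V_DC · R2'/(R1 + R2') = 12.2 × 17.65/21.31 = 10.10 V.

V_out ≈ 10.1 V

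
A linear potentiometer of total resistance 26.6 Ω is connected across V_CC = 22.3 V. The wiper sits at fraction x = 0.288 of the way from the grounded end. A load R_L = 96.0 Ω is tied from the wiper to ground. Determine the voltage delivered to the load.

Lower segment x·R_p = 7.661 Ω; upper segment (1−x)·R_p = 18.94 Ω.
R_L loads the lower segment: effective lower R = 7.095 Ω.
Loaded-divider output: V_out = 22.3 × 0.2725 = 6.077 V.

V_out ≈ 6.08 V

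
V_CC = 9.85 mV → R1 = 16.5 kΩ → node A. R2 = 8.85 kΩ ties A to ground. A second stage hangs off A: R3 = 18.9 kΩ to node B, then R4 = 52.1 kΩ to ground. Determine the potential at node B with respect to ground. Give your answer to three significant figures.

V_B ≈ 2.33 mV

Node A sees R2 in parallel with the series input of stage 2, R3 + R4 = 71.00 kΩ.
Effective lower resistance at A: R2 ‖ 71.00 = 7.869 kΩ.
First divider: V_A = V_CC · 7.869/(16.5 + 7.869) = 3.181 mV.
V_B = V_A × 0.7338 = 2.334 mV.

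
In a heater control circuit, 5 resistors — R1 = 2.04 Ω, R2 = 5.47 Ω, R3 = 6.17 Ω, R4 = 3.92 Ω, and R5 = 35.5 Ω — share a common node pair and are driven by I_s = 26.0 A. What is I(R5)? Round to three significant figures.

Total conductance ΣG = 1/2.04 + 1/5.47 + 1/6.17 + 1/3.92 + 1/35.5 = 1.118 (units of 1/Ω).
By the current-divider rule, I = I_s · G_k/ΣG = 26.0 × 0.02519 = 0.6549 A.

I ≈ 0.655 A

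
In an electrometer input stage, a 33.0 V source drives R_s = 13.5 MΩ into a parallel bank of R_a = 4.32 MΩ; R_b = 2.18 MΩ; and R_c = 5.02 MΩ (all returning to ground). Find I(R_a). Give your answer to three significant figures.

Combine the parallel branches: R_p = (1/4.32 + 1/2.18 + 1/5.02)⁻¹ = 1.124 MΩ.
V_A by voltage divider: V_A = 33.0 × 1.124/(13.5 + 1.124) = 2.537 V.
I(R_a) = V_A / R_a = 2.537/4.32 = 0.5873 µA.

I ≈ 0.587 µA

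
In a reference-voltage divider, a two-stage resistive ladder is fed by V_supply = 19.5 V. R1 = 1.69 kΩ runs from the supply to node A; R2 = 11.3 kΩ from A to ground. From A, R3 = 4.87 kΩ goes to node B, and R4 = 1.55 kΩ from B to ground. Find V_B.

The second stage (R3 + R4 = 6.420 kΩ) loads node A in parallel with R2.
Effective lower resistance at A: R2 ‖ 6.420 = 4.094 kΩ.
V_A = 19.5 × 4.094/(1.69 + 4.094) = 13.80 V.
Then the unloaded second divider: V_B = V_A × R4/(R3+R4) = 13.80 × 0.2414 = 3.332 V.

V_B ≈ 3.33 V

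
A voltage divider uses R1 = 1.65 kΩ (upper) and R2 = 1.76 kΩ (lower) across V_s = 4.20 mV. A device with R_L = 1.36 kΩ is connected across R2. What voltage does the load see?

First combine the lower leg with the load: R2 ‖ R_L = 0.7672 kΩ.
Then V_out = V_s · R2'/(R1 + R2') = 4.20 × 0.7672/2.417 = 1.333 mV.

V_out ≈ 1.33 mV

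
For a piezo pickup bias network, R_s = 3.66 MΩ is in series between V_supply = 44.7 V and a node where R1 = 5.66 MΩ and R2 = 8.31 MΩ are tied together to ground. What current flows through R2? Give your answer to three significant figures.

I ≈ 2.58 µA

Combine the parallel branches: R_p = (1/5.66 + 1/8.31)⁻¹ = 3.367 MΩ.
V_A by voltage divider: V_A = 44.7 × 3.367/(3.66 + 3.367) = 21.42 V.
Branch current I = V_A/R2 = 21.42/8.31 = 2.577 µA.
(Check via current divider: I_total = 6.361 µA; share G_k/ΣG = 0.4052 → same result.)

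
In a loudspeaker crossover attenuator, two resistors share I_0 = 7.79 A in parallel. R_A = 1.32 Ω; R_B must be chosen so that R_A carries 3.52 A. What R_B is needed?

The fraction through R_A equals R_B/(R_A+R_B).
3.52/7.79 = R_B/(R_A + R_B) → R_B = R_A · (0.4519)/(1 − 0.4519) = 1.32 × 0.8244 = 1.088 Ω.

R_B ≈ 1.09 Ω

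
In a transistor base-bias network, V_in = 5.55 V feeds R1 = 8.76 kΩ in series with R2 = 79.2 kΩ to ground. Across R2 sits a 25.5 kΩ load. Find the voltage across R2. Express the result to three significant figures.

R2 ‖ R_L = (79.2 × 25.5)/(79.2 + 25.5) = 19.29 kΩ.
Voltage divider with the loaded lower leg: V_out = 5.55 × 19.29/(8.76 + 19.29) = 5.55 × 0.6877 = 3.817 V.

V_out ≈ 3.82 V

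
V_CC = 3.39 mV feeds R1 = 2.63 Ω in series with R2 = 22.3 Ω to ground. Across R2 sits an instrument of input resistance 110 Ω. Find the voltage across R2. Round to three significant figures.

V_out ≈ 2.97 mV

R2 ‖ R_L = (22.3 × 110)/(22.3 + 110) = 18.54 Ω.
Then V_out = V_CC · R2'/(R1 + R2') = 3.39 × 18.54/21.17 = 2.969 mV.
(Unloaded it would be 3.03 mV; the load pulls it down.)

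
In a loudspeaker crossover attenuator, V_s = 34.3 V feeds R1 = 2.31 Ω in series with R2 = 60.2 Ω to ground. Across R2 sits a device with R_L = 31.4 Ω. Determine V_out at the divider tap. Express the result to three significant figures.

R2 ‖ R_L = (60.2 × 31.4)/(60.2 + 31.4) = 20.64 Ω.
Voltage divider with the loaded lower leg: V_out = 34.3 × 20.64/(2.31 + 20.64) = 34.3 × 0.8993 = 30.85 V.

V_out ≈ 30.8 V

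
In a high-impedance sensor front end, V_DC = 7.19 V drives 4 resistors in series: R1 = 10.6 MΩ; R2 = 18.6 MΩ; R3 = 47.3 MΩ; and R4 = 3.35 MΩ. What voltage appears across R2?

V ≈ 1.67 V

Series total: ΣR = 10.6 + 18.6 + 47.3 + 3.35 = 79.85 MΩ.
By the voltage-divider rule, V = 7.19 × 18.60/79.85 = 1.675 V.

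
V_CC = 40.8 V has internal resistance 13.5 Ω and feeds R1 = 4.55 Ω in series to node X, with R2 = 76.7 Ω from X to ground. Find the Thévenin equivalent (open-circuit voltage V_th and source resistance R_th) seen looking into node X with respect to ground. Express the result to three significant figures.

R1' = 13.5 + 4.55 = 18.05 Ω (source resistance + R1).
With X open, the divider is unloaded: V_th = 40.8 × 76.7/94.75 = 33.03 V.
Looking into X with the source shorted: R_th = R1'·R2/(R1'+R2) = 18.05 × 76.7/94.75 = 14.61 Ω.

V_th ≈ 33.0 V, R_th ≈ 14.6 Ω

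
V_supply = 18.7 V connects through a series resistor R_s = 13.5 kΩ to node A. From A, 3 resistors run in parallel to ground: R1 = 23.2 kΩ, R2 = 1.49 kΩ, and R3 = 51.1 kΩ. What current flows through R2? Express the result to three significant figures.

I ≈ 1.15 mA

Combine the parallel branches: R_p = (1/23.2 + 1/1.49 + 1/51.1)⁻¹ = 1.363 kΩ.
V_A = 18.7 × 1.363/14.86 = 1.715 V.
I(R2) = V_A / R2 = 1.715/1.49 = 1.151 mA.
(Equivalently: I_total = 1.258 mA, then current-divider fraction G_k/ΣG = 0.9146.)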